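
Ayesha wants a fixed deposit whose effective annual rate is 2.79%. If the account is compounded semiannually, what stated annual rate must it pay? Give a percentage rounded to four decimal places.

(1 + r/2)^2 − 1 = 0.0279, so 1 + r/2 = 1.0279^(1/2).
r/2 = 0.013854, so r = 0.027708 = 2.7708%.

2.7708%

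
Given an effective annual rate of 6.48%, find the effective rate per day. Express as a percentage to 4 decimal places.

The per-day rate i satisfies (1 + i)^365 = 1 + 0.0648.
i = 1.0648^(1/365) − 1 = 0.0001720 = 0.0172%.

0.0172%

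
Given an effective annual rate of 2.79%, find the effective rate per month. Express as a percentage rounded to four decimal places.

The per-month rate i satisfies (1 + i)^12 = 1 + 0.0279.
i = 1.0279^(1/12) − 1 = 0.0022958 = 0.2296%.

0.2296%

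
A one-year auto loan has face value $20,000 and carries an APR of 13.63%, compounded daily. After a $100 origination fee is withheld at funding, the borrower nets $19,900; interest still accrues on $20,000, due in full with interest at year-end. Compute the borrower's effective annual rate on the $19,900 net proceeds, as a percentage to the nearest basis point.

15.18%

Amount owed after one year: 20,000 × (1 + 0.1363/365)^365 = 20,000 × 1.145996 = $22,919.93.
Effective rate on net proceeds: 22,919.93 / 19,900 − 1 = 0.151755 = 15.18%.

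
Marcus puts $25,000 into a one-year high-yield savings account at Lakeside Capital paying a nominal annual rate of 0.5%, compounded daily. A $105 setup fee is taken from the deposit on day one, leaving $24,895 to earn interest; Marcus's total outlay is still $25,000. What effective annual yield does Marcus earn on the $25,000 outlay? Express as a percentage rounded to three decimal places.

Value after one year: 24,895 × (1 + 0.005/365)^365 = 24,895 × 1.005012 = $25,019.79.
Effective yield on the $25,000 outlay: 25,019.79 / 25,000 − 1 = 0.000791 = 0.079%.

0.079%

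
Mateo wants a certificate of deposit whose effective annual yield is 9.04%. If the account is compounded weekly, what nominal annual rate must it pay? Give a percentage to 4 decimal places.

(1 + r/52)^52 − 1 = 0.0904, so 1 + r/52 = 1.0904^(1/52).
r/52 = 0.001666, so r = 0.086617 = 8.6617%.

8.6617%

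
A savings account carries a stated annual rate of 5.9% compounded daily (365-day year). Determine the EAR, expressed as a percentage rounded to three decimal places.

6.077%

EAR = (1 + 0.059/365)^365 − 1.
= (1 + 0.000162)^365 − 1 = 1.060770 − 1 = 6.077%.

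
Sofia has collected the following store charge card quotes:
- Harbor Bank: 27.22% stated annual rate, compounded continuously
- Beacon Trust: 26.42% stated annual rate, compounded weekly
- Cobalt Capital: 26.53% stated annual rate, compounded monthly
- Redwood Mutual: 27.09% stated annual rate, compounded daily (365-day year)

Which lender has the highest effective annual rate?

Harbor Bank

Harbor Bank: e^0.2722 − 1 = 31.285%
Beacon Trust: (1 + 0.2642/52)^52 − 1 = 30.152%
Cobalt Capital: (1 + 0.2653/12)^12 − 1 = 30.006%
Redwood Mutual: (1 + 0.2709/365)^365 − 1 = 31.101%
The highest effective annual rate is Harbor Bank at 31.285%.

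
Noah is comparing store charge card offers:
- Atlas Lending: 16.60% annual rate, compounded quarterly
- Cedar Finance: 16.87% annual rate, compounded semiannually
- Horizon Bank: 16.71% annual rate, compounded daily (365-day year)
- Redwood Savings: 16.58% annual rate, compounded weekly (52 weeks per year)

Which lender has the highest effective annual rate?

Atlas Lending: (1 + 0.1660/4)^4 − 1 = 17.662%
Cedar Finance: (1 + 0.1687/2)^2 − 1 = 17.581%
Horizon Bank: (1 + 0.1671/365)^365 − 1 = 18.183%
Redwood Savings: (1 + 0.1658/52)^52 − 1 = 18.003%
The highest effective annual rate is Horizon Bank at 18.183%.

Horizon Bank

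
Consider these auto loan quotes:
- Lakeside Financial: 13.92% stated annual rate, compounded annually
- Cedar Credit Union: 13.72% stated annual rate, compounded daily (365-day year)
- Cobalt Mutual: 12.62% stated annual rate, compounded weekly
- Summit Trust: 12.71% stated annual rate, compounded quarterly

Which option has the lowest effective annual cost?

Lakeside Financial: compounded annually, EAR = 13.920%
Cedar Credit Union: (1 + 0.1372/365)^365 − 1 = 14.703%
Cobalt Mutual: (1 + 0.1262/52)^52 − 1 = 13.434%
Summit Trust: (1 + 0.1271/4)^4 − 1 = 13.329%
The lowest effective annual rate is Summit Trust at 13.329%.

Summit Trust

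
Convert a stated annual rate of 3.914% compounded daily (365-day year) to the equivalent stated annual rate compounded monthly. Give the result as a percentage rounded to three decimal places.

EAR = (1 + 0.03914/365)^365 − 1 = 0.039914.
Solve (1 + r/12)^12 = 1.039914: r/12 = 1.039914^(1/12) − 1 = 0.003267, so r = 0.039202 = 3.920%.

3.920%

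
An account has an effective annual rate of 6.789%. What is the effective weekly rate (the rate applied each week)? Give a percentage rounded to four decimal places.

0.1264%

The per-week rate i satisfies (1 + i)^52 = 1 + 0.06789.
i = 1.06789^(1/52) − 1 = 0.0012640 = 0.1264%.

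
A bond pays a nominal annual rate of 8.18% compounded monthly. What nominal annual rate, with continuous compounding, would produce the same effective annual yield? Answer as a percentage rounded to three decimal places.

8.152%

EAR = (1 + 0.0818/12)^12 − 1 = 0.084938.
Equivalent continuous rate: r = ln(1 + 0.084938) = 0.081522 = 8.152%.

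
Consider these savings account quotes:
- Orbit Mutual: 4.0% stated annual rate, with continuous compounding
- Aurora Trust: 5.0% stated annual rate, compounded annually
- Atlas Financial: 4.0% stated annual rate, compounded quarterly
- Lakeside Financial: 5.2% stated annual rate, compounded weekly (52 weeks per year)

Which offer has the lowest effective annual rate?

Atlas Financial

Orbit Mutual: e^0.040 − 1 = 4.081%
Aurora Trust: compounded annually, EAR = 5.000%
Atlas Financial: (1 + 0.040/4)^4 − 1 = 4.060%
Lakeside Financial: (1 + 0.052/52)^52 − 1 = 5.335%
The lowest effective annual rate is Atlas Financial at 4.060%.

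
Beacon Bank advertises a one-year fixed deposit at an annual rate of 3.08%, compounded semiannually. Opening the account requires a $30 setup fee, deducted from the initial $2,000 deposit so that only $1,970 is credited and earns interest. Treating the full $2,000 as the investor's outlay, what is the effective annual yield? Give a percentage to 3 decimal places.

1.557%

Value after one year: 1,970 × (1 + 0.0308/2)^2 = 1,970 × 1.031037 = $2,031.14.
Effective yield on the $2,000 outlay: 2,031.14 / 2,000 − 1 = 0.015572 = 1.557%.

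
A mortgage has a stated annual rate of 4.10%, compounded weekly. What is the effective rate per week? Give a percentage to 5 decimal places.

0.07885%

With a nominal annual rate compounded weekly, the periodic rate is the nominal rate divided by 52.
i = 0.0410 / 52 = 0.0007885 = 0.07885%.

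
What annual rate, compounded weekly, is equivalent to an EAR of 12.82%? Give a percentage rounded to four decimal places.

(1 + r/52)^52 − 1 = 0.1282, so 1 + r/52 = 1.1282^(1/52).
r/52 = 0.002322, so r = 0.120763 = 12.0763%.

12.0763%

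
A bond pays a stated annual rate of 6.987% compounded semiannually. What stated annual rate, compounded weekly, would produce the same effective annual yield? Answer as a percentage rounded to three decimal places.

EAR = (1 + 0.06987/2)^2 − 1 = 0.071090.
Solve (1 + r/52)^52 = 1.071090: r/52 = 1.071090^(1/52) − 1 = 0.001322, so r = 0.068723 = 6.872%.

6.872%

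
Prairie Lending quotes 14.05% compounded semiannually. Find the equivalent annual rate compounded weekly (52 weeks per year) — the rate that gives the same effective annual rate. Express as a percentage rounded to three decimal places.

13.596%

EAR = (1 + 0.1405/2)^2 − 1 = 0.145435.
Solve (1 + r/52)^52 = 1.145435: r/52 = 1.145435^(1/52) − 1 = 0.002615, so r = 0.135962 = 13.596%.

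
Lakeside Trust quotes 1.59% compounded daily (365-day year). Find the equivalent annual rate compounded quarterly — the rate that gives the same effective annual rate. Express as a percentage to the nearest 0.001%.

1.593%

EAR = (1 + 0.0159/365)^365 − 1 = 0.016027.
Solve (1 + r/4)^4 = 1.016027: r/4 = 1.016027^(1/4) − 1 = 0.003983, so r = 0.015931 = 1.593%.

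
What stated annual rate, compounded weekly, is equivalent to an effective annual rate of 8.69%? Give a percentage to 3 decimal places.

8.340%

(1 + r/52)^52 − 1 = 0.0869, so 1 + r/52 = 1.0869^(1/52).
r/52 = 0.001604, so r = 0.083396 = 8.340%.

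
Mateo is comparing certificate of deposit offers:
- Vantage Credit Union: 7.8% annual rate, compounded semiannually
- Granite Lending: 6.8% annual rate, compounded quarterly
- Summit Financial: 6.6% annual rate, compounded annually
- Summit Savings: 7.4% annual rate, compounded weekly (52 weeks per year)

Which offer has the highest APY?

Vantage Credit Union: (1 + 0.078/2)^2 − 1 = 7.952%
Granite Lending: (1 + 0.068/4)^4 − 1 = 6.975%
Summit Financial: compounded annually, EAR = 6.600%
Summit Savings: (1 + 0.074/52)^52 − 1 = 7.675%
The highest effective annual rate is Vantage Credit Union at 7.952%.

Vantage Credit Union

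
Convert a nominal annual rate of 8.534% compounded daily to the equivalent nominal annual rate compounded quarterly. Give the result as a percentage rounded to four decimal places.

8.6247%

EAR = (1 + 0.08534/365)^365 − 1 = 0.089076.
Solve (1 + r/4)^4 = 1.089076: r/4 = 1.089076^(1/4) − 1 = 0.021562, so r = 0.086247 = 8.6247%.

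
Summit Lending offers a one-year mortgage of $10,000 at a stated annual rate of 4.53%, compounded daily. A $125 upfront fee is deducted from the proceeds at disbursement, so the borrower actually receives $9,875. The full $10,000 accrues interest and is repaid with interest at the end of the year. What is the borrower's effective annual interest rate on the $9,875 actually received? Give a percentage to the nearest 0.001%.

Amount owed after one year: 10,000 × (1 + 0.0453/365)^365 = 10,000 × 1.046339 = $10,463.39.
Effective rate on net proceeds: 10,463.39 / 9,875 − 1 = 0.059584 = 5.958%.

5.958%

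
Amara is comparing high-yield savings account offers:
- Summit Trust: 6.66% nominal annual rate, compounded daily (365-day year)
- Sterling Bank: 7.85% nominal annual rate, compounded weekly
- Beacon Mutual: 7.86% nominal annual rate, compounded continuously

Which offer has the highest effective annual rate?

Beacon Mutual

Summit Trust: (1 + 0.0666/365)^365 − 1 = 6.886%
Sterling Bank: (1 + 0.0785/52)^52 − 1 = 8.160%
Beacon Mutual: e^0.0786 − 1 = 8.177%
The highest effective annual rate is Beacon Mutual at 8.177%.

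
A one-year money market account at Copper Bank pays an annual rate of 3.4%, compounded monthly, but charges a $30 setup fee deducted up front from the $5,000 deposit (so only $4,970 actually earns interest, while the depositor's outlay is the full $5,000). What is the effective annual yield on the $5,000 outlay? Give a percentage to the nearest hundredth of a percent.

Value after one year: 4,970 × (1 + 0.034/12)^12 = 4,970 × 1.034535 = $5,141.64.
Effective yield on the $5,000 outlay: 5,141.64 / 5,000 − 1 = 0.028328 = 2.83%.

2.83%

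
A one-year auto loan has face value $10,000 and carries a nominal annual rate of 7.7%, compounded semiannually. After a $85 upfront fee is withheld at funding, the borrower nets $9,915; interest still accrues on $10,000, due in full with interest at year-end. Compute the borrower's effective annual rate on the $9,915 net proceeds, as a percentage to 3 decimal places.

Amount owed after one year: 10,000 × (1 + 0.077/2)^2 = 10,000 × 1.078482 = $10,784.82.
Effective rate on net proceeds: 10,784.82 / 9,915 − 1 = 0.087728 = 8.773%.

8.773%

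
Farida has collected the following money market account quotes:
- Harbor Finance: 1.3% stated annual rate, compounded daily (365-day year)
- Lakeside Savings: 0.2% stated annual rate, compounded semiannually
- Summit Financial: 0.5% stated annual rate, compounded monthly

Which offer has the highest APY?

Harbor Finance

Harbor Finance: (1 + 0.013/365)^365 − 1 = 1.308%
Lakeside Savings: (1 + 0.002/2)^2 − 1 = 0.200%
Summit Financial: (1 + 0.005/12)^12 − 1 = 0.501%
The highest effective annual rate is Harbor Finance at 1.308%.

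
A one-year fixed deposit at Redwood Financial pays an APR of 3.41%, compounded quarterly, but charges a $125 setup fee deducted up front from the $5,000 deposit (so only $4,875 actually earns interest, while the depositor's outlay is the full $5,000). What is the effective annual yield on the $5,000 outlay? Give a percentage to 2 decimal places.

Value after one year: 4,875 × (1 + 0.0341/4)^4 = 4,875 × 1.034539 = $5,043.38.
Effective yield on the $5,000 outlay: 5,043.38 / 5,000 − 1 = 0.008675 = 0.87%.

0.87%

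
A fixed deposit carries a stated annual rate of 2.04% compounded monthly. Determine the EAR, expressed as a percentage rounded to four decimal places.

2.0592%

EAR = (1 + 0.0204/12)^12 − 1.
= (1 + 0.001700)^12 − 1 = 1.020592 − 1 = 2.0592%.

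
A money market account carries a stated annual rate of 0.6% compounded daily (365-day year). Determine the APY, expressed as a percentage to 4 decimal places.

0.6018%

EAR = (1 + 0.006/365)^365 − 1.
= (1 + 0.000016)^365 − 1 = 1.006018 − 1 = 0.6018%.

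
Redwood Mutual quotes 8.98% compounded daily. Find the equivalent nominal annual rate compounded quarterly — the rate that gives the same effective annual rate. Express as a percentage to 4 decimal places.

9.0804%

EAR = (1 + 0.0898/365)^365 − 1 = 0.093943.
Solve (1 + r/4)^4 = 1.093943: r/4 = 1.093943^(1/4) − 1 = 0.022701, so r = 0.090804 = 9.0804%.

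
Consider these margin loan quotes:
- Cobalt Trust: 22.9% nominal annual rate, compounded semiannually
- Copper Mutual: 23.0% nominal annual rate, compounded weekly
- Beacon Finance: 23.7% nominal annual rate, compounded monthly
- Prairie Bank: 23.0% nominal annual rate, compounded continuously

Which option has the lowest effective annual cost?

Cobalt Trust

Cobalt Trust: (1 + 0.229/2)^2 − 1 = 24.211%
Copper Mutual: (1 + 0.230/52)^52 − 1 = 25.796%
Beacon Finance: (1 + 0.237/12)^12 − 1 = 26.452%
Prairie Bank: e^0.230 − 1 = 25.860%
The lowest effective annual rate is Cobalt Trust at 24.211%.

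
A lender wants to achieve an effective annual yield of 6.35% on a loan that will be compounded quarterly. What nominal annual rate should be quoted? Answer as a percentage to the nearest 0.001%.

(1 + r/4)^4 − 1 = 0.0635, so 1 + r/4 = 1.0635^(1/4).
r/4 = 0.015510, so r = 0.062042 = 6.204%.

6.204%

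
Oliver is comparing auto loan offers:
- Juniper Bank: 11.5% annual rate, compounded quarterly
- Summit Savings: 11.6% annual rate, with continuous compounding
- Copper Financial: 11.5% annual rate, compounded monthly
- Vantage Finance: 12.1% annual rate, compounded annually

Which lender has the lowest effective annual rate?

Juniper Bank: (1 + 0.115/4)^4 − 1 = 12.006%
Summit Savings: e^0.116 − 1 = 12.300%
Copper Financial: (1 + 0.115/12)^12 − 1 = 12.126%
Vantage Finance: compounded annually, EAR = 12.100%
The lowest effective annual rate is Juniper Bank at 12.006%.

Juniper Bank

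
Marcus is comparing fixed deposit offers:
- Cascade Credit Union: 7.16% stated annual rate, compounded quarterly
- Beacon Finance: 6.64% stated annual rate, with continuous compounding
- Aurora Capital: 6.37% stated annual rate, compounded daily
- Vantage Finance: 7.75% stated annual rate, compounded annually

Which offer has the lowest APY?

Aurora Capital

Cascade Credit Union: (1 + 0.0716/4)^4 − 1 = 7.355%
Beacon Finance: e^0.0664 − 1 = 6.865%
Aurora Capital: (1 + 0.0637/365)^365 − 1 = 6.577%
Vantage Finance: compounded annually, EAR = 7.750%
The lowest effective annual rate is Aurora Capital at 6.577%.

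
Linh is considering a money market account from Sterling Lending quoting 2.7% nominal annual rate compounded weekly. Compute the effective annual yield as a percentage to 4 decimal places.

EAR = (1 + 0.027/52)^52 − 1.
= (1 + 0.000519)^52 − 1 = 1.027361 − 1 = 2.7361%.

2.7361%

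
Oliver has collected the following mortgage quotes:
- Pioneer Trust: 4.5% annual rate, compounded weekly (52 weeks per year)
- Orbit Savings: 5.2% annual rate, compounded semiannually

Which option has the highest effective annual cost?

Pioneer Trust: (1 + 0.045/52)^52 − 1 = 4.601%
Orbit Savings: (1 + 0.052/2)^2 − 1 = 5.268%
The highest effective annual rate is Orbit Savings at 5.268%.

Orbit Savings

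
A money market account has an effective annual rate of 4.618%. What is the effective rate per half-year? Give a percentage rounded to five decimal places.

The per-half-year rate i satisfies (1 + i)^2 = 1 + 0.04618.
i = 1.04618^(1/2) − 1 = 0.0228294 = 2.28294%.

2.28294%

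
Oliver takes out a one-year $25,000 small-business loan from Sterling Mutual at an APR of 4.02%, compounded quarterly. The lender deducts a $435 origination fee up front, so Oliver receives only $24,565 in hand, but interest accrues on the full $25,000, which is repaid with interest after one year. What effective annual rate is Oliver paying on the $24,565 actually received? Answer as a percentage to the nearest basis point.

5.92%

Amount owed after one year: 25,000 × (1 + 0.0402/4)^4 = 25,000 × 1.040810 = $26,020.25.
Effective rate on net proceeds: 26,020.25 / 24,565 − 1 = 0.059241 = 5.92%.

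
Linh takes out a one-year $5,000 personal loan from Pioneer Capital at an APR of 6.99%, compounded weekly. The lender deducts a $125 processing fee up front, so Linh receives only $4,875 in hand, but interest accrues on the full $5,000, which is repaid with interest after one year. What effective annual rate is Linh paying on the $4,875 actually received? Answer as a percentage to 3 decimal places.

9.985%

Amount owed after one year: 5,000 × (1 + 0.0699/52)^52 = 5,000 × 1.072351 = $5,361.75.
Effective rate on net proceeds: 5,361.75 / 4,875 − 1 = 0.099847 = 9.985%.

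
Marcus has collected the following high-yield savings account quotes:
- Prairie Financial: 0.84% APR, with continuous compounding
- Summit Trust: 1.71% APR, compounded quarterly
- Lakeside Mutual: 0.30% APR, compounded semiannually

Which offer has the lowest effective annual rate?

Prairie Financial: e^0.0084 − 1 = 0.844%
Summit Trust: (1 + 0.0171/4)^4 − 1 = 1.721%
Lakeside Mutual: (1 + 0.0030/2)^2 − 1 = 0.300%
The lowest effective annual rate is Lakeside Mutual at 0.300%.

Lakeside Mutual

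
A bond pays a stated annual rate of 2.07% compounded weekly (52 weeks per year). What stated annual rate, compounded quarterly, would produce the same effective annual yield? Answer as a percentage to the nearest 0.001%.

2.075%

EAR = (1 + 0.0207/52)^52 − 1 = 0.020912.
Solve (1 + r/4)^4 = 1.020912: r/4 = 1.020912^(1/4) − 1 = 0.005187, so r = 0.020750 = 2.075%.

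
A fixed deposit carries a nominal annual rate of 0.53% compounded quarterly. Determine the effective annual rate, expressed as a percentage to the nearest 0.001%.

EAR = (1 + 0.0053/4)^4 − 1.
= 1.005311 − 1 = 0.531%.

0.531%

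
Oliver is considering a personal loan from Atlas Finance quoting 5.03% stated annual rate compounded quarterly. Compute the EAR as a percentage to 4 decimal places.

EAR = (1 + 0.0503/4)^4 − 1.
= 1.051257 − 1 = 5.1257%.

5.1257%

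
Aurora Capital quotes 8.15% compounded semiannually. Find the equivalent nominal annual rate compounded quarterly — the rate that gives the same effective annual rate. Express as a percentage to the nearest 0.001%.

8.069%

EAR = (1 + 0.0815/2)^2 − 1 = 0.083161.
Solve (1 + r/4)^4 = 1.083161: r/4 = 1.083161^(1/4) − 1 = 0.020172, so r = 0.080686 = 8.069%.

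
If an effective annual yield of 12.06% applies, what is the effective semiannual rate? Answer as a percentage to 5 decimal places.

5.85840%

The per-half-year rate i satisfies (1 + i)^2 = 1 + 0.1206.
i = 1.1206^(1/2) − 1 = 0.0585840 = 5.85840%.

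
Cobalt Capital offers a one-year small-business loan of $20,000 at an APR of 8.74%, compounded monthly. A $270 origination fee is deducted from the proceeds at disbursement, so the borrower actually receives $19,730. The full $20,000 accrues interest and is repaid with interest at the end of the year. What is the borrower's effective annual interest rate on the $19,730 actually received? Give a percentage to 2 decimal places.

10.59%

Amount owed after one year: 20,000 × (1 + 0.0874/12)^12 = 20,000 × 1.090988 = $21,819.75.
Effective rate on net proceeds: 21,819.75 / 19,730 − 1 = 0.105917 = 10.59%.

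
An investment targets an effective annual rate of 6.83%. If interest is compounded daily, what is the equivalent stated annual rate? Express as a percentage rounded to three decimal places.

(1 + r/365)^365 − 1 = 0.0683, so 1 + r/365 = 1.0683^(1/365).
r/365 = 0.000181, so r = 0.066075 = 6.607%.

6.607%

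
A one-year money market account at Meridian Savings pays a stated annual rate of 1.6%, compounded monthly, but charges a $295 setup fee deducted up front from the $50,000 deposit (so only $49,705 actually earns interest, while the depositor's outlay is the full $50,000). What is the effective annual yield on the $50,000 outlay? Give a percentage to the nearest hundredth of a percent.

Value after one year: 49,705 × (1 + 0.016/12)^12 = 49,705 × 1.016118 = $50,506.14.
Effective yield on the $50,000 outlay: 50,506.14 / 50,000 − 1 = 0.010123 = 1.01%.

1.01%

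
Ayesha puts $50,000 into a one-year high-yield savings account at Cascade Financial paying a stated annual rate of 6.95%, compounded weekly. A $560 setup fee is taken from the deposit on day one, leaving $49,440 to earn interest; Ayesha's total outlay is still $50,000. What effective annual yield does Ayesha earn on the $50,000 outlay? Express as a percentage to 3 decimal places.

Value after one year: 49,440 × (1 + 0.0695/52)^52 = 49,440 × 1.071922 = $52,995.84.
Effective yield on the $50,000 outlay: 52,995.84 / 50,000 − 1 = 0.059917 = 5.992%.

5.992%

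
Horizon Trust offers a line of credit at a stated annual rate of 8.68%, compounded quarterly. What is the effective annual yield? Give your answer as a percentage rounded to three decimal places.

EAR = (1 + 0.0868/4)^4 − 1.
= 1.089666 − 1 = 8.967%.

8.967%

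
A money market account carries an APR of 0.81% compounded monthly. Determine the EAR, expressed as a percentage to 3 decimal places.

0.813%

EAR = (1 + 0.0081/12)^12 − 1.
= (1 + 0.000675)^12 − 1 = 1.008130 − 1 = 0.813%.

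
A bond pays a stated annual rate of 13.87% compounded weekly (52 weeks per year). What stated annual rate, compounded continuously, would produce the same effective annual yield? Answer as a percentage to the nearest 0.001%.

13.852%

EAR = (1 + 0.1387/52)^52 − 1 = 0.148567.
Equivalent continuous rate: r = ln(1 + 0.148567) = 0.138515 = 13.852%.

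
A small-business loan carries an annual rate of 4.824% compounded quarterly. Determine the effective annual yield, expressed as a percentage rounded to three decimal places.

EAR = (1 + 0.04824/4)^4 − 1.
= (1 + 0.012060)^4 − 1 = 1.049120 − 1 = 4.912%.

4.912%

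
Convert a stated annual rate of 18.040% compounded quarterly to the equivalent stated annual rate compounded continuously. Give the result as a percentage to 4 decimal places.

17.6450%

EAR = (1 + 0.18040/4)^4 − 1 = 0.192975.
Equivalent continuous rate: r = ln(1 + 0.192975) = 0.176450 = 17.6450%.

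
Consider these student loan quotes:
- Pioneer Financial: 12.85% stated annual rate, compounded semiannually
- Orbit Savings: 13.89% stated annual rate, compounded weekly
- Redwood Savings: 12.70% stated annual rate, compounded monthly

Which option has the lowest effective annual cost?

Pioneer Financial

Pioneer Financial: (1 + 0.1285/2)^2 − 1 = 13.263%
Orbit Savings: (1 + 0.1389/52)^52 − 1 = 14.880%
Redwood Savings: (1 + 0.1270/12)^12 − 1 = 13.466%
The lowest effective annual rate is Pioneer Financial at 13.263%.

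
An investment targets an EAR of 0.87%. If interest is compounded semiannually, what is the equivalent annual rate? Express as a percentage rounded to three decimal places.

0.868%

(1 + r/2)^2 − 1 = 0.0087, so 1 + r/2 = 1.0087^(1/2).
r/2 = 0.004341, so r = 0.008681 = 0.868%.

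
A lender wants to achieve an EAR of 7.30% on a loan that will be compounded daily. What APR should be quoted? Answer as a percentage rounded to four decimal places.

(1 + r/365)^365 − 1 = 0.0730, so 1 + r/365 = 1.0730^(1/365).
r/365 = 0.000193, so r = 0.070465 = 7.0465%.

7.0465%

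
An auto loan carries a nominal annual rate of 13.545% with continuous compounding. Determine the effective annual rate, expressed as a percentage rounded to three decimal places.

With continuous compounding, EAR = e^0.13545 − 1.
e^0.13545 = 1.145052, so EAR = 0.145052 = 14.505%.

14.505%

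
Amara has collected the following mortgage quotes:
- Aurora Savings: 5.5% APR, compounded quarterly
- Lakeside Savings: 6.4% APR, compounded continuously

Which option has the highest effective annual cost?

Aurora Savings: (1 + 0.055/4)^4 − 1 = 5.614%
Lakeside Savings: e^0.064 − 1 = 6.609%
The highest effective annual rate is Lakeside Savings at 6.609%.

Lakeside Savings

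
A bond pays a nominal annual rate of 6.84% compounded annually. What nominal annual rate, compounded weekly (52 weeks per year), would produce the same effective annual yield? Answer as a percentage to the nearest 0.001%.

Compounded annually, EAR = nominal = 0.068400.
Solve (1 + r/52)^52 = 1.068400: r/52 = 1.068400^(1/52) − 1 = 0.001273, so r = 0.066204 = 6.620%.

6.620%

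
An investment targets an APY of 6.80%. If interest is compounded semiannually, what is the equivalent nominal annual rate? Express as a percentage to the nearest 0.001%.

(1 + r/2)^2 − 1 = 0.0680, so 1 + r/2 = 1.0680^(1/2).
r/2 = 0.033441, so r = 0.066882 = 6.688%.

6.688%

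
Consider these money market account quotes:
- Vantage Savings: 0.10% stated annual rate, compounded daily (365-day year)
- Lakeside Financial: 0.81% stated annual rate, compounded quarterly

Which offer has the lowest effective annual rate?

Vantage Savings: (1 + 0.0010/365)^365 − 1 = 0.100%
Lakeside Financial: (1 + 0.0081/4)^4 − 1 = 0.812%
The lowest effective annual rate is Vantage Savings at 0.100%.

Vantage Savings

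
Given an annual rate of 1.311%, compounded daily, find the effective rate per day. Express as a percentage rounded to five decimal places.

0.00359%

With a nominal annual rate compounded daily, the periodic rate is the nominal rate divided by 365.
i = 0.01311 / 365 = 0.0000359 = 0.00359%.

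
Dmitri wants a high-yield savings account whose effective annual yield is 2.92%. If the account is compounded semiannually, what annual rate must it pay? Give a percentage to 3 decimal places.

2.899%

(1 + r/2)^2 − 1 = 0.0292, so 1 + r/2 = 1.0292^(1/2).
r/2 = 0.014495, so r = 0.028990 = 2.899%.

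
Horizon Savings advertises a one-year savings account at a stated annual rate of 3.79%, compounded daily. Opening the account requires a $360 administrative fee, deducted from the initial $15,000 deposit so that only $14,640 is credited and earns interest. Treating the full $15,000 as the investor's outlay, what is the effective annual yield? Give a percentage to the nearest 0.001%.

1.370%

Value after one year: 14,640 × (1 + 0.0379/365)^365 = 14,640 × 1.038625 = $15,205.47.
Effective yield on the $15,000 outlay: 15,205.47 / 15,000 − 1 = 0.013698 = 1.370%.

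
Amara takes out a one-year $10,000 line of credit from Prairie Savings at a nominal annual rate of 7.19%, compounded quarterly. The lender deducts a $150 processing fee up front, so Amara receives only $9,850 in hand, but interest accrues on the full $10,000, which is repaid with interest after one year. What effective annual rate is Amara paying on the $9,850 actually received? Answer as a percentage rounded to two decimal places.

9.02%

Amount owed after one year: 10,000 × (1 + 0.0719/4)^4 = 10,000 × 1.073862 = $10,738.62.
Effective rate on net proceeds: 10,738.62 / 9,850 − 1 = 0.090215 = 9.02%.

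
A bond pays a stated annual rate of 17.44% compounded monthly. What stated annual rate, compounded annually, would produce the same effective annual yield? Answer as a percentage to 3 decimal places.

EAR = (1 + 0.1744/12)^12 − 1 = 0.189038.
Compounded annually, the equivalent nominal rate is the EAR itself: 18.904%.

18.904%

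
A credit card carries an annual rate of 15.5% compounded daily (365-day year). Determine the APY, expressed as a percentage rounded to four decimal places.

EAR = (1 + 0.155/365)^365 − 1.
= (1 + 0.000425)^365 − 1 = 1.167620 − 1 = 16.7620%.

16.7620%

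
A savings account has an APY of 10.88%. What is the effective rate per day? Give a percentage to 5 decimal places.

The per-day rate i satisfies (1 + i)^365 = 1 + 0.1088.
i = 1.1088^(1/365) − 1 = 0.0002830 = 0.02830%.

0.02830%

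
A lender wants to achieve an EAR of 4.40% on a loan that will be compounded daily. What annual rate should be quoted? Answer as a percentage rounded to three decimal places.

4.306%

(1 + r/365)^365 − 1 = 0.0440, so 1 + r/365 = 1.0440^(1/365).
r/365 = 0.000118, so r = 0.043062 = 4.306%.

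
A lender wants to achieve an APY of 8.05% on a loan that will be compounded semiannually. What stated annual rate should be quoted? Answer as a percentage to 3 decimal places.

7.894%

(1 + r/2)^2 − 1 = 0.0805, so 1 + r/2 = 1.0805^(1/2).
r/2 = 0.039471, so r = 0.078942 = 7.894%.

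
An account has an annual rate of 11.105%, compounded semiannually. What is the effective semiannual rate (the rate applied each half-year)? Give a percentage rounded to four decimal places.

With a nominal annual rate compounded semiannually, the periodic rate is the nominal rate divided by 2.
i = 0.11105 / 2 = 0.0555250 = 5.5525%.

5.5525%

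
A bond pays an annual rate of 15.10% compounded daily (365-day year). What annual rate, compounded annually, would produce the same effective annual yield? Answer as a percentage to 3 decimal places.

16.296%

EAR = (1 + 0.1510/365)^365 − 1 = 0.162960.
Compounded annually, the equivalent nominal rate is the EAR itself: 16.296%.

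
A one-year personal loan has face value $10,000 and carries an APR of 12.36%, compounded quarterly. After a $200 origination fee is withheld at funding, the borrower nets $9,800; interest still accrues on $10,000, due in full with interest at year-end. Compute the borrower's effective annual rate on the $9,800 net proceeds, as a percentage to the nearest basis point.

Amount owed after one year: 10,000 × (1 + 0.1236/4)^4 = 10,000 × 1.129448 = $11,294.48.
Effective rate on net proceeds: 11,294.48 / 9,800 − 1 = 0.152498 = 15.25%.

15.25%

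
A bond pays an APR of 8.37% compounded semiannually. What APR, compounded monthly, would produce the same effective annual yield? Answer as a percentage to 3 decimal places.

EAR = (1 + 0.0837/2)^2 − 1 = 0.085451.
Solve (1 + r/12)^12 = 1.085451: r/12 = 1.085451^(1/12) − 1 = 0.006856, so r = 0.082277 = 8.228%.

8.228%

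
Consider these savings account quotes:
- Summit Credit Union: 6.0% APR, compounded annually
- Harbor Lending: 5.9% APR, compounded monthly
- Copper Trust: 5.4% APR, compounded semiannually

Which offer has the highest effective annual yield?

Harbor Lending

Summit Credit Union: compounded annually, EAR = 6.000%
Harbor Lending: (1 + 0.059/12)^12 − 1 = 6.062%
Copper Trust: (1 + 0.054/2)^2 − 1 = 5.473%
The highest effective annual rate is Harbor Lending at 6.062%.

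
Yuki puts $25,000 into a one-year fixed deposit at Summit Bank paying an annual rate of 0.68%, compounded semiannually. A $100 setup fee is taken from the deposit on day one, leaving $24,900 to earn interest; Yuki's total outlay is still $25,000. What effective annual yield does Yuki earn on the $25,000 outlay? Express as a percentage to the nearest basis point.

Value after one year: 24,900 × (1 + 0.0068/2)^2 = 24,900 × 1.006812 = $25,069.61.
Effective yield on the $25,000 outlay: 25,069.61 / 25,000 − 1 = 0.002784 = 0.28%.

0.28%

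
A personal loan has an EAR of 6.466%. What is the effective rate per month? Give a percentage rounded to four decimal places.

0.5235%

The per-month rate i satisfies (1 + i)^12 = 1 + 0.06466.
i = 1.06466^(1/12) − 1 = 0.0052349 = 0.5235%.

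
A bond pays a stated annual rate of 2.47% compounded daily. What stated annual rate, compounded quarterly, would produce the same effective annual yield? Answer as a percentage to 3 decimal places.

EAR = (1 + 0.0247/365)^365 − 1 = 0.025007.
Solve (1 + r/4)^4 = 1.025007: r/4 = 1.025007^(1/4) − 1 = 0.006194, so r = 0.024776 = 2.478%.

2.478%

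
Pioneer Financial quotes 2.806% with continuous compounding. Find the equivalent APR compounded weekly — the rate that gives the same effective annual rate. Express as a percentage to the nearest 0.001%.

EAR under continuous compounding: e^0.02806 − 1 = 0.028457.
Solve (1 + r/52)^52 = 1.028457: r/52 = 1.028457^(1/52) − 1 = 0.000540, so r = 0.028068 = 2.807%.

2.807%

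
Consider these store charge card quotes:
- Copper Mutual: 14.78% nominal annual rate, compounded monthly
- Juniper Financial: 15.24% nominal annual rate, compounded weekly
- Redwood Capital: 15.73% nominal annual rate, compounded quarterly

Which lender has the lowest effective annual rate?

Copper Mutual: (1 + 0.1478/12)^12 − 1 = 15.823%
Juniper Financial: (1 + 0.1524/52)^52 − 1 = 16.437%
Redwood Capital: (1 + 0.1573/4)^4 − 1 = 16.682%
The lowest effective annual rate is Copper Mutual at 15.823%.

Copper Mutual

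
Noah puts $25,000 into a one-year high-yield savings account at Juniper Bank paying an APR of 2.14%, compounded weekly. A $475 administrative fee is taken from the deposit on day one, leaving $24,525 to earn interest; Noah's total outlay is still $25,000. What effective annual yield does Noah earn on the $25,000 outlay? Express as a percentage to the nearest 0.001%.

Value after one year: 24,525 × (1 + 0.0214/52)^52 = 24,525 × 1.021626 = $25,055.38.
Effective yield on the $25,000 outlay: 25,055.38 / 25,000 − 1 = 0.002215 = 0.222%.

0.222%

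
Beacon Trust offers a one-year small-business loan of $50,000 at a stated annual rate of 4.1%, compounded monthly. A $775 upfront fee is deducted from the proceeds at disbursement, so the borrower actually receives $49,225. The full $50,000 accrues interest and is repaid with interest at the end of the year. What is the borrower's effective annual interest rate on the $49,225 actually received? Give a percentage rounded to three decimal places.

5.818%

Amount owed after one year: 50,000 × (1 + 0.041/12)^12 = 50,000 × 1.041779 = $52,088.97.
Effective rate on net proceeds: 52,088.97 / 49,225 − 1 = 0.058181 = 5.818%.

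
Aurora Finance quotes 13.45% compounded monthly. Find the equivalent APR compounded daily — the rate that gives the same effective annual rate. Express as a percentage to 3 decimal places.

EAR = (1 + 0.1345/12)^12 − 1 = 0.143109.
Solve (1 + r/365)^365 = 1.143109: r/365 = 1.143109^(1/365) − 1 = 0.000367, so r = 0.133776 = 13.378%.

13.378%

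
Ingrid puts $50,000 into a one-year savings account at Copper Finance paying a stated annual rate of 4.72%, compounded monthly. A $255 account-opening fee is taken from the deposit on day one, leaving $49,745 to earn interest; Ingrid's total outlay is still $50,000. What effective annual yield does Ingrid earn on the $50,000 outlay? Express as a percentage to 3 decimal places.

4.289%

Value after one year: 49,745 × (1 + 0.0472/12)^12 = 49,745 × 1.048235 = $52,144.43.
Effective yield on the $50,000 outlay: 52,144.43 / 50,000 − 1 = 0.042889 = 4.289%.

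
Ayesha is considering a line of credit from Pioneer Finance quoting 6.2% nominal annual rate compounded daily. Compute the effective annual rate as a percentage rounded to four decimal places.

EAR = (1 + 0.062/365)^365 − 1.
= (1 + 0.000170)^365 − 1 = 1.063957 − 1 = 6.3957%.

6.3957%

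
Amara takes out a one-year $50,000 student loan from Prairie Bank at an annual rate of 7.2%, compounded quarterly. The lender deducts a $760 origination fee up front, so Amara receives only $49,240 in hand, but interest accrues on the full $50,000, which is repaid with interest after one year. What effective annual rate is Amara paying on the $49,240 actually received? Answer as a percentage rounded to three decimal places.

Amount owed after one year: 50,000 × (1 + 0.072/4)^4 = 50,000 × 1.073967 = $53,698.37.
Effective rate on net proceeds: 53,698.37 / 49,240 − 1 = 0.090544 = 9.054%.

9.054%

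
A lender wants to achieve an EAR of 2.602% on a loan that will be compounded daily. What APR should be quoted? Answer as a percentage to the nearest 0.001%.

2.569%

(1 + r/365)^365 − 1 = 0.02602, so 1 + r/365 = 1.02602^(1/365).
r/365 = 0.000070, so r = 0.025688 = 2.569%.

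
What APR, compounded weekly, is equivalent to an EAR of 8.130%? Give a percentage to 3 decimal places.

(1 + r/52)^52 − 1 = 0.08130, so 1 + r/52 = 1.08130^(1/52).
r/52 = 0.001504, so r = 0.078223 = 7.822%.

7.822%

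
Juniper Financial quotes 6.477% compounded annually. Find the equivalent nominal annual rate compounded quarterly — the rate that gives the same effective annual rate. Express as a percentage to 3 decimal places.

Compounded annually, EAR = nominal = 0.064770.
Solve (1 + r/4)^4 = 1.064770: r/4 = 1.064770^(1/4) − 1 = 0.015813, so r = 0.063254 = 6.325%.

6.325%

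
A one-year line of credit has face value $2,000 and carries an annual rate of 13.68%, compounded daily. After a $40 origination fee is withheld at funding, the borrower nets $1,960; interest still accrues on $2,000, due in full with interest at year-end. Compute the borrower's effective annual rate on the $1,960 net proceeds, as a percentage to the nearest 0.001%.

Amount owed after one year: 2,000 × (1 + 0.1368/365)^365 = 2,000 × 1.146569 = $2,293.14.
Effective rate on net proceeds: 2,293.14 / 1,960 − 1 = 0.169969 = 16.997%.

16.997%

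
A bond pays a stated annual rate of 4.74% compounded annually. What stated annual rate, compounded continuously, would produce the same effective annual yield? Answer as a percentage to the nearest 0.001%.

4.631%

Compounded annually, EAR = nominal = 0.047400.
Equivalent continuous rate: r = ln(1 + 0.047400) = 0.046311 = 4.631%.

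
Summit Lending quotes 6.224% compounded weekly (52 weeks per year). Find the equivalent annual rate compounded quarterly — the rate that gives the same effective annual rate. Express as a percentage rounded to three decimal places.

EAR = (1 + 0.06224/52)^52 − 1 = 0.064178.
Solve (1 + r/4)^4 = 1.064178: r/4 = 1.064178^(1/4) − 1 = 0.015672, so r = 0.062689 = 6.269%.

6.269%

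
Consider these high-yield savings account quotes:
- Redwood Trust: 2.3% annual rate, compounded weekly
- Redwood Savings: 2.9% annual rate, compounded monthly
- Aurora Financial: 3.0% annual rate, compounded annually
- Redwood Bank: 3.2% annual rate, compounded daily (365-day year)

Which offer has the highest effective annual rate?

Redwood Bank

Redwood Trust: (1 + 0.023/52)^52 − 1 = 2.326%
Redwood Savings: (1 + 0.029/12)^12 − 1 = 2.939%
Aurora Financial: compounded annually, EAR = 3.000%
Redwood Bank: (1 + 0.032/365)^365 − 1 = 3.252%
The highest effective annual rate is Redwood Bank at 3.252%.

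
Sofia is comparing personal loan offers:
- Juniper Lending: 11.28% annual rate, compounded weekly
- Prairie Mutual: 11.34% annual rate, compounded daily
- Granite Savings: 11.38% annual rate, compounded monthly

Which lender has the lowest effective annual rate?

Juniper Lending: (1 + 0.1128/52)^52 − 1 = 11.927%
Prairie Mutual: (1 + 0.1134/365)^365 − 1 = 12.006%
Granite Savings: (1 + 0.1138/12)^12 − 1 = 11.993%
The lowest effective annual rate is Juniper Lending at 11.927%.

Juniper Lending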